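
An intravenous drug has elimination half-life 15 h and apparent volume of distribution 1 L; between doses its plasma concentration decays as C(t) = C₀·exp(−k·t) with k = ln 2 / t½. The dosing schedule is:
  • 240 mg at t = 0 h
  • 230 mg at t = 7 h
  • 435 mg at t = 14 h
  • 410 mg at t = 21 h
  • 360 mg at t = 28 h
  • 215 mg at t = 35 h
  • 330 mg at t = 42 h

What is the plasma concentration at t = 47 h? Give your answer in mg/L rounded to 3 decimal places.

816.586 mg/L

k = ln 2 / 15 = 0.04621 per h
Dose 1 (240 mg at t=0 h): 240·exp(−0.04621·47) = 27.352 mg/L
Dose 2 (230 mg at t=7 h): 230·exp(−0.04621·40) = 36.223 mg/L
Dose 3 (435 mg at t=14 h): 435·exp(−0.04621·33) = 94.672 mg/L
Dose 4 (410 mg at t=21 h): 410·exp(−0.04621·26) = 123.310 mg/L
Dose 5 (360 mg at t=28 h): 360·exp(−0.04621·19) = 149.623 mg/L
Dose 6 (215 mg at t=35 h): 215·exp(−0.04621·12) = 123.485 mg/L
Dose 7 (330 mg at t=42 h): 330·exp(−0.04621·5) = 261.921 mg/L
C(47) = 27.352 + 36.223 + 94.672 + 123.310 + 149.623 + 123.485 + 261.921 = 816.586 mg/L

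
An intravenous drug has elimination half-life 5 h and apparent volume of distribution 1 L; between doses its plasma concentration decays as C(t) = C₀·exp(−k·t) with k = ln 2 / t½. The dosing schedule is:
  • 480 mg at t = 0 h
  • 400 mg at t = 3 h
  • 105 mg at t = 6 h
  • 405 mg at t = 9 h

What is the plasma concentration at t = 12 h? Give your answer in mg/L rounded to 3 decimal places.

k = ln 2 / 5 = 0.13863 per h
Dose 1 (480 mg at t=0 h): 480·exp(−0.13863·12) = 90.943 mg/L
Dose 2 (400 mg at t=3 h): 400·exp(−0.13863·9) = 114.870 mg/L
Dose 3 (105 mg at t=6 h): 105·exp(−0.13863·6) = 45.704 mg/L
Dose 4 (405 mg at t=9 h): 405·exp(−0.13863·3) = 267.200 mg/L
C(12) = 90.943 + 114.870 + 45.704 + 267.200 = 518.717 mg/L

518.717 mg/L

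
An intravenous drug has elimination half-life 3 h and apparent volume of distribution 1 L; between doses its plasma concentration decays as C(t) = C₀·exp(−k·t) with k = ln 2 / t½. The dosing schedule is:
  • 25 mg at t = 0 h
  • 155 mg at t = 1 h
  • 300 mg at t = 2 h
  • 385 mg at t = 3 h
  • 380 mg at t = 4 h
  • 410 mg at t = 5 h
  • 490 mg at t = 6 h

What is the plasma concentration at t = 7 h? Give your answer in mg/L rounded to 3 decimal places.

1128.189 mg/L

k = ln 2 / 3 = 0.23105 per h
Dose 1 (25 mg at t=0 h): 25·exp(−0.23105·7) = 4.961 mg/L
Dose 2 (155 mg at t=1 h): 155·exp(−0.23105·6) = 38.750 mg/L
Dose 3 (300 mg at t=2 h): 300·exp(−0.23105·5) = 94.494 mg/L
Dose 4 (385 mg at t=3 h): 385·exp(−0.23105·4) = 152.787 mg/L
Dose 5 (380 mg at t=4 h): 380·exp(−0.23105·3) = 190.000 mg/L
Dose 6 (410 mg at t=5 h): 410·exp(−0.23105·2) = 258.284 mg/L
Dose 7 (490 mg at t=6 h): 490·exp(−0.23105·1) = 388.913 mg/L
C(7) = 4.961 + 38.750 + 94.494 + 152.787 + 190.000 + 258.284 + 388.913 = 1128.189 mg/L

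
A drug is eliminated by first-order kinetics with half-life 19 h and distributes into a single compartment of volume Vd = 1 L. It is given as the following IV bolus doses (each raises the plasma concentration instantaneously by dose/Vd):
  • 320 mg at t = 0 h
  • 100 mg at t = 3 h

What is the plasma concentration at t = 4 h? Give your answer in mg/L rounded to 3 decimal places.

372.969 mg/L

k = ln 2 / 19 = 0.03648 per h
Dose 1 (320 mg at t=0 h): 320·exp(−0.03648·4) = 276.551 mg/L
Dose 2 (100 mg at t=3 h): 100·exp(−0.03648·1) = 96.418 mg/L
C(4) = 276.551 + 96.418 = 372.969 mg/L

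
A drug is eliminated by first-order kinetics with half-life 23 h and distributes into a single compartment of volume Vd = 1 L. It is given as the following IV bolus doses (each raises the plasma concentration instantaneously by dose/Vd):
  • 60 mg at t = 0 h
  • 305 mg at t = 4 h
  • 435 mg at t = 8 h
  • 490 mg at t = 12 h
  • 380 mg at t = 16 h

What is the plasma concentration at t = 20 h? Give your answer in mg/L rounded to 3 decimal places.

k = ln 2 / 23 = 0.03014 per h
Dose 1 (60 mg at t=0 h): 60·exp(−0.03014·20) = 32.839 mg/L
Dose 2 (305 mg at t=4 h): 305·exp(−0.03014·16) = 188.316 mg/L
Dose 3 (435 mg at t=8 h): 435·exp(−0.03014·12) = 302.991 mg/L
Dose 4 (490 mg at t=12 h): 490·exp(−0.03014·8) = 385.026 mg/L
Dose 5 (380 mg at t=16 h): 380·exp(−0.03014·4) = 336.845 mg/L
C(20) = 32.839 + 188.316 + 302.991 + 385.026 + 336.845 = 1246.017 mg/L

1246.017 mg/L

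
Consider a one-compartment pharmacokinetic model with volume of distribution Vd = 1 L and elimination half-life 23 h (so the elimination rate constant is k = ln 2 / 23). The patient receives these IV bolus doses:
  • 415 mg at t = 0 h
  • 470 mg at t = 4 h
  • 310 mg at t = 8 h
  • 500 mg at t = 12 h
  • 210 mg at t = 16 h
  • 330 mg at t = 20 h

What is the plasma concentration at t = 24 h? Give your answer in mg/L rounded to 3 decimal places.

1455.780 mg/L

k = ln 2 / 23 = 0.03014 per h
Dose 1 (415 mg at t=0 h): 415·exp(−0.03014·24) = 201.340 mg/L
Dose 2 (470 mg at t=4 h): 470·exp(−0.03014·20) = 257.237 mg/L
Dose 3 (310 mg at t=8 h): 310·exp(−0.03014·16) = 191.403 mg/L
Dose 4 (500 mg at t=12 h): 500·exp(−0.03014·12) = 348.266 mg/L
Dose 5 (210 mg at t=16 h): 210·exp(−0.03014·8) = 165.011 mg/L
Dose 6 (330 mg at t=20 h): 330·exp(−0.03014·4) = 292.524 mg/L
C(24) = 201.340 + 257.237 + 191.403 + 348.266 + 165.011 + 292.524 = 1455.780 mg/L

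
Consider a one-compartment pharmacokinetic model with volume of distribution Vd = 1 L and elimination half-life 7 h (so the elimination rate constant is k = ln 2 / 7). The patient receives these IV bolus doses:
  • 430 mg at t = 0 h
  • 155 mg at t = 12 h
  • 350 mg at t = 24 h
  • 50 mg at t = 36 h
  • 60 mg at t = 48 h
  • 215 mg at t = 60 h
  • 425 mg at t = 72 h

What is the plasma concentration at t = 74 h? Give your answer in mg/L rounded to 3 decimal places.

411.218 mg/L

k = ln 2 / 7 = 0.09902 per h
Dose 1 (430 mg at t=0 h): 430·exp(−0.09902·74) = 0.283 mg/L
Dose 2 (155 mg at t=12 h): 155·exp(−0.09902·62) = 0.334 mg/L
Dose 3 (350 mg at t=24 h): 350·exp(−0.09902·50) = 2.477 mg/L
Dose 4 (50 mg at t=36 h): 50·exp(−0.09902·38) = 1.161 mg/L
Dose 5 (60 mg at t=48 h): 60·exp(−0.09902·26) = 4.571 mg/L
Dose 6 (215 mg at t=60 h): 215·exp(−0.09902·14) = 53.750 mg/L
Dose 7 (425 mg at t=72 h): 425·exp(−0.09902·2) = 348.643 mg/L
C(74) = 0.283 + 0.334 + 2.477 + 1.161 + 4.571 + 53.750 + 348.643 = 411.218 mg/L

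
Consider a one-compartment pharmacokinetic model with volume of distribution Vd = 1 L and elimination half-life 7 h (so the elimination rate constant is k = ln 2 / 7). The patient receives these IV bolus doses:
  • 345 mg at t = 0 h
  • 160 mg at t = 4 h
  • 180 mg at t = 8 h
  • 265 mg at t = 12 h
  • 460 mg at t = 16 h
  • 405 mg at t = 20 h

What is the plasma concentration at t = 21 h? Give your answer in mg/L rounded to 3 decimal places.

878.415 mg/L

k = ln 2 / 7 = 0.09902 per h
Dose 1 (345 mg at t=0 h): 345·exp(−0.09902·21) = 43.125 mg/L
Dose 2 (160 mg at t=4 h): 160·exp(−0.09902·17) = 29.720 mg/L
Dose 3 (180 mg at t=8 h): 180·exp(−0.09902·13) = 49.684 mg/L
Dose 4 (265 mg at t=12 h): 265·exp(−0.09902·9) = 108.694 mg/L
Dose 5 (460 mg at t=16 h): 460·exp(−0.09902·5) = 280.373 mg/L
Dose 6 (405 mg at t=20 h): 405·exp(−0.09902·1) = 366.818 mg/L
C(21) = 43.125 + 29.720 + 49.684 + 108.694 + 280.373 + 366.818 = 878.415 mg/L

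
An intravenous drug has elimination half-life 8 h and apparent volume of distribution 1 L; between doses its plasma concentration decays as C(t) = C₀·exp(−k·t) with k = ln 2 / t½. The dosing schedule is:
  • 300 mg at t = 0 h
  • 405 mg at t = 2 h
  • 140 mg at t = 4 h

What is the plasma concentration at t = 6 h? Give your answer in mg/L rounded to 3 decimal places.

k = ln 2 / 8 = 0.08664 per h
Dose 1 (300 mg at t=0 h): 300·exp(−0.08664·6) = 178.381 mg/L
Dose 2 (405 mg at t=2 h): 405·exp(−0.08664·4) = 286.378 mg/L
Dose 3 (140 mg at t=4 h): 140·exp(−0.08664·2) = 117.725 mg/L
C(6) = 178.381 + 286.378 + 117.725 = 582.485 mg/L

582.485 mg/L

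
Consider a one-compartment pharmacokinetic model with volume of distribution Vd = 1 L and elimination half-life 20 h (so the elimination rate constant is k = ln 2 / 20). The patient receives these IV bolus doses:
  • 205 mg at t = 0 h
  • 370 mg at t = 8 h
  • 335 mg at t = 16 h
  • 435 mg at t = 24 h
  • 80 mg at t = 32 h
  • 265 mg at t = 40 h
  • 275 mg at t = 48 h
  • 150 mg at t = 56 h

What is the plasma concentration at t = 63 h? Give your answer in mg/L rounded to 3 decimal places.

k = ln 2 / 20 = 0.03466 per h
Dose 1 (205 mg at t=0 h): 205·exp(−0.03466·63) = 23.095 mg/L
Dose 2 (370 mg at t=8 h): 370·exp(−0.03466·55) = 55.001 mg/L
Dose 3 (335 mg at t=16 h): 335·exp(−0.03466·47) = 65.709 mg/L
Dose 4 (435 mg at t=24 h): 435·exp(−0.03466·39) = 112.585 mg/L
Dose 5 (80 mg at t=32 h): 80·exp(−0.03466·31) = 27.321 mg/L
Dose 6 (265 mg at t=40 h): 265·exp(−0.03466·23) = 119.416 mg/L
Dose 7 (275 mg at t=48 h): 275·exp(−0.03466·15) = 163.516 mg/L
Dose 8 (150 mg at t=56 h): 150·exp(−0.03466·7) = 117.688 mg/L
C(63) = 23.095 + 55.001 + 65.709 + 112.585 + 27.321 + 119.416 + 163.516 + 117.688 = 684.329 mg/L

684.329 mg/L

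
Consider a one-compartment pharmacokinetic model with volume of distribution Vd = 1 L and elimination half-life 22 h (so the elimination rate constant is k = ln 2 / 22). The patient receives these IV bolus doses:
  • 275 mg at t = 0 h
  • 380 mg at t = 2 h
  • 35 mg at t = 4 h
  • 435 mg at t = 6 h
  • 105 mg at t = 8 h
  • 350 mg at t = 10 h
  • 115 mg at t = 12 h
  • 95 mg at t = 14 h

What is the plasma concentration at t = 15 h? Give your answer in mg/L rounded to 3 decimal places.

k = ln 2 / 22 = 0.03151 per h
Dose 1 (275 mg at t=0 h): 275·exp(−0.03151·15) = 171.429 mg/L
Dose 2 (380 mg at t=2 h): 380·exp(−0.03151·13) = 252.291 mg/L
Dose 3 (35 mg at t=4 h): 35·exp(−0.03151·11) = 24.749 mg/L
Dose 4 (435 mg at t=6 h): 435·exp(−0.03151·9) = 327.598 mg/L
Dose 5 (105 mg at t=8 h): 105·exp(−0.03151·7) = 84.218 mg/L
Dose 6 (350 mg at t=10 h): 350·exp(−0.03151·5) = 298.987 mg/L
Dose 7 (115 mg at t=12 h): 115·exp(−0.03151·3) = 104.628 mg/L
Dose 8 (95 mg at t=14 h): 95·exp(−0.03151·1) = 92.054 mg/L
C(15) = 171.429 + 252.291 + 24.749 + 327.598 + 84.218 + 298.987 + 104.628 + 92.054 = 1355.954 mg/L

1355.954 mg/L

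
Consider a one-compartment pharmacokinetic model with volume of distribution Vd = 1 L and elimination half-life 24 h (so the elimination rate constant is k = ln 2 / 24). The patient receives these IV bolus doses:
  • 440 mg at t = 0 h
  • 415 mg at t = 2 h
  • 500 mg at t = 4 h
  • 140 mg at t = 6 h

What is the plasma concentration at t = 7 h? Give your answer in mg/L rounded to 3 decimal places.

1313.176 mg/L

k = ln 2 / 24 = 0.02888 per h
Dose 1 (440 mg at t=0 h): 440·exp(−0.02888·7) = 359.461 mg/L
Dose 2 (415 mg at t=2 h): 415·exp(−0.02888·5) = 359.198 mg/L
Dose 3 (500 mg at t=4 h): 500·exp(−0.02888·3) = 458.502 mg/L
Dose 4 (140 mg at t=6 h): 140·exp(−0.02888·1) = 136.014 mg/L
C(7) = 359.461 + 359.198 + 458.502 + 136.014 = 1313.176 mg/L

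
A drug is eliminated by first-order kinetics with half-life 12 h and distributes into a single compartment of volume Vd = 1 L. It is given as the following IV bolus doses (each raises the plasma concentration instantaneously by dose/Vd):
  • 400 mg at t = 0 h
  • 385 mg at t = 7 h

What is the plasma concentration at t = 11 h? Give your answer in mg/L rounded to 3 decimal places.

k = ln 2 / 12 = 0.05776 per h
Dose 1 (400 mg at t=0 h): 400·exp(−0.05776·11) = 211.893 mg/L
Dose 2 (385 mg at t=7 h): 385·exp(−0.05776·4) = 305.575 mg/L
C(11) = 211.893 + 305.575 = 517.467 mg/L

517.467 mg/L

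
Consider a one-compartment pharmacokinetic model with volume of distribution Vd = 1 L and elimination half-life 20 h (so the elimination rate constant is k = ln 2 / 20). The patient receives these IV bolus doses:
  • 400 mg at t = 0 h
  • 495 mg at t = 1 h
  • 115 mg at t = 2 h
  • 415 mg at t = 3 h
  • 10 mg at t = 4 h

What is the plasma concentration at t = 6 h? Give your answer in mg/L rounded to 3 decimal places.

k = ln 2 / 20 = 0.03466 per h
Dose 1 (400 mg at t=0 h): 400·exp(−0.03466·6) = 324.901 mg/L
Dose 2 (495 mg at t=1 h): 495·exp(−0.03466·5) = 416.244 mg/L
Dose 3 (115 mg at t=2 h): 115·exp(−0.03466·4) = 100.113 mg/L
Dose 4 (415 mg at t=3 h): 415·exp(−0.03466·3) = 374.019 mg/L
Dose 5 (10 mg at t=4 h): 10·exp(−0.03466·2) = 9.330 mg/L
C(6) = 324.901 + 416.244 + 100.113 + 374.019 + 9.330 = 1224.607 mg/L

1224.607 mg/L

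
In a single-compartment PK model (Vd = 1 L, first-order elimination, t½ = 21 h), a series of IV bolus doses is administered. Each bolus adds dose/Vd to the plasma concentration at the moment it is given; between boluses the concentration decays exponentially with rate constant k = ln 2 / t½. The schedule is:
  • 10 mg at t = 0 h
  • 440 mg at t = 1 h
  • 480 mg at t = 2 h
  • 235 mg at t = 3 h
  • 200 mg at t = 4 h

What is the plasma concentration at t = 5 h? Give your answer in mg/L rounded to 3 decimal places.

1242.299 mg/L

k = ln 2 / 21 = 0.03301 per h
Dose 1 (10 mg at t=0 h): 10·exp(−0.03301·5) = 8.479 mg/L
Dose 2 (440 mg at t=1 h): 440·exp(−0.03301·4) = 385.579 mg/L
Dose 3 (480 mg at t=2 h): 480·exp(−0.03301·3) = 434.747 mg/L
Dose 4 (235 mg at t=3 h): 235·exp(−0.03301·2) = 219.988 mg/L
Dose 5 (200 mg at t=4 h): 200·exp(−0.03301·1) = 193.506 mg/L
C(5) = 8.479 + 385.579 + 434.747 + 219.988 + 193.506 = 1242.299 mg/L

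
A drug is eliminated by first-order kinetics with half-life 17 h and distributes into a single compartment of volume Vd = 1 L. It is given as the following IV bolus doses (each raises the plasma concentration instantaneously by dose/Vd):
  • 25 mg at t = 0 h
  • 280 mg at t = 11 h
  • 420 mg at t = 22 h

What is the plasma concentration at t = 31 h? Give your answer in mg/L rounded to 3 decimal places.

k = ln 2 / 17 = 0.04077 per h
Dose 1 (25 mg at t=0 h): 25·exp(−0.04077·31) = 7.063 mg/L
Dose 2 (280 mg at t=11 h): 280·exp(−0.04077·20) = 123.881 mg/L
Dose 3 (420 mg at t=22 h): 420·exp(−0.04077·9) = 290.992 mg/L
C(31) = 7.063 + 123.881 + 290.992 = 421.936 mg/L

421.936 mg/L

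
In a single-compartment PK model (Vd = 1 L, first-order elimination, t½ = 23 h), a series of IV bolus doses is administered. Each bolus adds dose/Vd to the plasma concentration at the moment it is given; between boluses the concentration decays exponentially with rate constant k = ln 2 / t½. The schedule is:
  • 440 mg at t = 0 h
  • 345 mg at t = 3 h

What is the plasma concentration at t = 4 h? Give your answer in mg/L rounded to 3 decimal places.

k = ln 2 / 23 = 0.03014 per h
Dose 1 (440 mg at t=0 h): 440·exp(−0.03014·4) = 390.031 mg/L
Dose 2 (345 mg at t=3 h): 345·exp(−0.03014·1) = 334.758 mg/L
C(4) = 390.031 + 334.758 = 724.789 mg/L

724.789 mg/L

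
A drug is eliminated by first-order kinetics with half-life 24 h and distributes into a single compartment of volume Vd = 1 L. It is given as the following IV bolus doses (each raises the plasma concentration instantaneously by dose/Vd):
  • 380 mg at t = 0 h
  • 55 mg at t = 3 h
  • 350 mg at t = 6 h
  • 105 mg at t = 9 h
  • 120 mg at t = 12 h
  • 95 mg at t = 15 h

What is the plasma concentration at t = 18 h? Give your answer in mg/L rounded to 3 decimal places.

k = ln 2 / 24 = 0.02888 per h
Dose 1 (380 mg at t=0 h): 380·exp(−0.02888·18) = 225.949 mg/L
Dose 2 (55 mg at t=3 h): 55·exp(−0.02888·15) = 35.663 mg/L
Dose 3 (350 mg at t=6 h): 350·exp(−0.02888·12) = 247.487 mg/L
Dose 4 (105 mg at t=9 h): 105·exp(−0.02888·9) = 80.966 mg/L
Dose 5 (120 mg at t=12 h): 120·exp(−0.02888·6) = 100.908 mg/L
Dose 6 (95 mg at t=15 h): 95·exp(−0.02888·3) = 87.115 mg/L
C(18) = 225.949 + 35.663 + 247.487 + 80.966 + 100.908 + 87.115 = 778.089 mg/L

778.089 mg/L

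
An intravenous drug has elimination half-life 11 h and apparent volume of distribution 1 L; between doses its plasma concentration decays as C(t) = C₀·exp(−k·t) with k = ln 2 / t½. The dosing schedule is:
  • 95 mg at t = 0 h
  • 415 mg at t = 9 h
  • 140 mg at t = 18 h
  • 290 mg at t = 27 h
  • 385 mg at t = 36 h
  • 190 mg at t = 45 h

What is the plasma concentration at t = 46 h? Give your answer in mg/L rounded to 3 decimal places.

540.537 mg/L

k = ln 2 / 11 = 0.06301 per h
Dose 1 (95 mg at t=0 h): 95·exp(−0.06301·46) = 5.234 mg/L
Dose 2 (415 mg at t=9 h): 415·exp(−0.06301·37) = 40.317 mg/L
Dose 3 (140 mg at t=18 h): 140·exp(−0.06301·28) = 23.981 mg/L
Dose 4 (290 mg at t=27 h): 290·exp(−0.06301·19) = 87.586 mg/L
Dose 5 (385 mg at t=36 h): 385·exp(−0.06301·10) = 205.020 mg/L
Dose 6 (190 mg at t=45 h): 190·exp(−0.06301·1) = 178.397 mg/L
C(46) = 5.234 + 40.317 + 23.981 + 87.586 + 205.020 + 178.397 = 540.537 mg/L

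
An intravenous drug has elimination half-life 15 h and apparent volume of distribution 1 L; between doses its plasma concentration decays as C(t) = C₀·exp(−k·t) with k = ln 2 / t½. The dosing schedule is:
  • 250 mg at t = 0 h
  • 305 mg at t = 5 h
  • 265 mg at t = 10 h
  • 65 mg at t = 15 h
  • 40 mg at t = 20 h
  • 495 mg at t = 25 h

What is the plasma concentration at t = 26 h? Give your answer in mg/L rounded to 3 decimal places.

k = ln 2 / 15 = 0.04621 per h
Dose 1 (250 mg at t=0 h): 250·exp(−0.04621·26) = 75.189 mg/L
Dose 2 (305 mg at t=5 h): 305·exp(−0.04621·21) = 115.573 mg/L
Dose 3 (265 mg at t=10 h): 265·exp(−0.04621·16) = 126.517 mg/L
Dose 4 (65 mg at t=15 h): 65·exp(−0.04621·11) = 39.098 mg/L
Dose 5 (40 mg at t=20 h): 40·exp(−0.04621·6) = 30.314 mg/L
Dose 6 (495 mg at t=25 h): 495·exp(−0.04621·1) = 472.647 mg/L
C(26) = 75.189 + 115.573 + 126.517 + 39.098 + 30.314 + 472.647 = 859.338 mg/L

859.338 mg/L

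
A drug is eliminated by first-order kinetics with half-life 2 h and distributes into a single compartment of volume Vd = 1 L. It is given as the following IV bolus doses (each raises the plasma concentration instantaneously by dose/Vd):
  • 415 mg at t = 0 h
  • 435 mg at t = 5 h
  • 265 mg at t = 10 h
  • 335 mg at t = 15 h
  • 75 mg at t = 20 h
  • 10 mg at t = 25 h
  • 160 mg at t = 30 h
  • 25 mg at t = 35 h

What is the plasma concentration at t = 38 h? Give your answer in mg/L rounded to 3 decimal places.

19.233 mg/L

k = ln 2 / 2 = 0.34657 per h
Dose 1 (415 mg at t=0 h): 415·exp(−0.34657·38) = 0.001 mg/L
Dose 2 (435 mg at t=5 h): 435·exp(−0.34657·33) = 0.005 mg/L
Dose 3 (265 mg at t=10 h): 265·exp(−0.34657·28) = 0.016 mg/L
Dose 4 (335 mg at t=15 h): 335·exp(−0.34657·23) = 0.116 mg/L
Dose 5 (75 mg at t=20 h): 75·exp(−0.34657·18) = 0.146 mg/L
Dose 6 (10 mg at t=25 h): 10·exp(−0.34657·13) = 0.110 mg/L
Dose 7 (160 mg at t=30 h): 160·exp(−0.34657·8) = 10.000 mg/L
Dose 8 (25 mg at t=35 h): 25·exp(−0.34657·3) = 8.839 mg/L
C(38) = 0.001 + 0.005 + 0.016 + 0.116 + 0.146 + 0.110 + 10.000 + 8.839 = 19.233 mg/L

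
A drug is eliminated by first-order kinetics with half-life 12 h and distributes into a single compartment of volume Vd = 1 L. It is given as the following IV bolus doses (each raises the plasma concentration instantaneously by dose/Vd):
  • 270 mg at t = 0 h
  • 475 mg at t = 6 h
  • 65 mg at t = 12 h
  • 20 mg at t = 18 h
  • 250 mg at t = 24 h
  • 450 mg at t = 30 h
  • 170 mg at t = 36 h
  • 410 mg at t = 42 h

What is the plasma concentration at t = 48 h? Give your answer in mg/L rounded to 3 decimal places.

667.033 mg/L

k = ln 2 / 12 = 0.05776 per h
Dose 1 (270 mg at t=0 h): 270·exp(−0.05776·48) = 16.875 mg/L
Dose 2 (475 mg at t=6 h): 475·exp(−0.05776·42) = 41.984 mg/L
Dose 3 (65 mg at t=12 h): 65·exp(−0.05776·36) = 8.125 mg/L
Dose 4 (20 mg at t=18 h): 20·exp(−0.05776·30) = 3.536 mg/L
Dose 5 (250 mg at t=24 h): 250·exp(−0.05776·24) = 62.500 mg/L
Dose 6 (450 mg at t=30 h): 450·exp(−0.05776·18) = 159.099 mg/L
Dose 7 (170 mg at t=36 h): 170·exp(−0.05776·12) = 85.000 mg/L
Dose 8 (410 mg at t=42 h): 410·exp(−0.05776·6) = 289.914 mg/L
C(48) = 16.875 + 41.984 + 8.125 + 3.536 + 62.500 + 159.099 + 85.000 + 289.914 = 667.033 mg/L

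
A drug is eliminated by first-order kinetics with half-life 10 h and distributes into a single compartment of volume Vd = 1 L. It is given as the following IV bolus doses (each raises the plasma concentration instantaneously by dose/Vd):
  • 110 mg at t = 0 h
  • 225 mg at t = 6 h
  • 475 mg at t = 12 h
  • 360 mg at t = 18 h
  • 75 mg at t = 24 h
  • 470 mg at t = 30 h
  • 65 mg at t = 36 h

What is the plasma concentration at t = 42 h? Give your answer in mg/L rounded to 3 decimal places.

k = ln 2 / 10 = 0.06931 per h
Dose 1 (110 mg at t=0 h): 110·exp(−0.06931·42) = 5.985 mg/L
Dose 2 (225 mg at t=6 h): 225·exp(−0.06931·36) = 18.556 mg/L
Dose 3 (475 mg at t=12 h): 475·exp(−0.06931·30) = 59.375 mg/L
Dose 4 (360 mg at t=18 h): 360·exp(−0.06931·24) = 68.207 mg/L
Dose 5 (75 mg at t=24 h): 75·exp(−0.06931·18) = 21.538 mg/L
Dose 6 (470 mg at t=30 h): 470·exp(−0.06931·12) = 204.579 mg/L
Dose 7 (65 mg at t=36 h): 65·exp(−0.06931·6) = 42.884 mg/L
C(42) = 5.985 + 18.556 + 59.375 + 68.207 + 21.538 + 204.579 + 42.884 = 421.124 mg/L

421.124 mg/L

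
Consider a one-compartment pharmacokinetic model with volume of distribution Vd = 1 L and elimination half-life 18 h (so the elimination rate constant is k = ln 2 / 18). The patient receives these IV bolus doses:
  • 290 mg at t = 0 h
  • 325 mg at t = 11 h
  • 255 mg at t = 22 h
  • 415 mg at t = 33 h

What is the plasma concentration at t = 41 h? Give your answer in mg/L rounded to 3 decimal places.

k = ln 2 / 18 = 0.03851 per h
Dose 1 (290 mg at t=0 h): 290·exp(−0.03851·41) = 59.802 mg/L
Dose 2 (325 mg at t=11 h): 325·exp(−0.03851·30) = 102.369 mg/L
Dose 3 (255 mg at t=22 h): 255·exp(−0.03851·19) = 122.684 mg/L
Dose 4 (415 mg at t=33 h): 415·exp(−0.03851·8) = 304.970 mg/L
C(41) = 59.802 + 102.369 + 122.684 + 304.970 = 589.824 mg/L

589.824 mg/L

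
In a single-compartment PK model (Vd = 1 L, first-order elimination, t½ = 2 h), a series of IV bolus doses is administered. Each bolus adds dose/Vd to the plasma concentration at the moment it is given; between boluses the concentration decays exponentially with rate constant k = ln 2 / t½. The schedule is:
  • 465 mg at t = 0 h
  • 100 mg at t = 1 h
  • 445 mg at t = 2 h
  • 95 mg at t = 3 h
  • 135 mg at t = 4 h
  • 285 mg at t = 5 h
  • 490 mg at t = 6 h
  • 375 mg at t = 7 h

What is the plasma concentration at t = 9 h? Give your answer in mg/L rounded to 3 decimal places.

533.864 mg/L

k = ln 2 / 2 = 0.34657 per h
Dose 1 (465 mg at t=0 h): 465·exp(−0.34657·9) = 20.550 mg/L
Dose 2 (100 mg at t=1 h): 100·exp(−0.34657·8) = 6.250 mg/L
Dose 3 (445 mg at t=2 h): 445·exp(−0.34657·7) = 39.333 mg/L
Dose 4 (95 mg at t=3 h): 95·exp(−0.34657·6) = 11.875 mg/L
Dose 5 (135 mg at t=4 h): 135·exp(−0.34657·5) = 23.865 mg/L
Dose 6 (285 mg at t=5 h): 285·exp(−0.34657·4) = 71.250 mg/L
Dose 7 (490 mg at t=6 h): 490·exp(−0.34657·3) = 173.241 mg/L
Dose 8 (375 mg at t=7 h): 375·exp(−0.34657·2) = 187.500 mg/L
C(9) = 20.550 + 6.250 + 39.333 + 11.875 + 23.865 + 71.250 + 173.241 + 187.500 = 533.864 mg/L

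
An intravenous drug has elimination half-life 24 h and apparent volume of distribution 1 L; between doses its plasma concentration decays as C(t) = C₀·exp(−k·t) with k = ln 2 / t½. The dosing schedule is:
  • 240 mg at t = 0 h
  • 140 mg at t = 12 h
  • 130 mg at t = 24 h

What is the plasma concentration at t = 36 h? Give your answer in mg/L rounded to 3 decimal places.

k = ln 2 / 24 = 0.02888 per h
Dose 1 (240 mg at t=0 h): 240·exp(−0.02888·36) = 84.853 mg/L
Dose 2 (140 mg at t=12 h): 140·exp(−0.02888·24) = 70.000 mg/L
Dose 3 (130 mg at t=24 h): 130·exp(−0.02888·12) = 91.924 mg/L
C(36) = 84.853 + 70.000 + 91.924 = 246.777 mg/L

246.777 mg/L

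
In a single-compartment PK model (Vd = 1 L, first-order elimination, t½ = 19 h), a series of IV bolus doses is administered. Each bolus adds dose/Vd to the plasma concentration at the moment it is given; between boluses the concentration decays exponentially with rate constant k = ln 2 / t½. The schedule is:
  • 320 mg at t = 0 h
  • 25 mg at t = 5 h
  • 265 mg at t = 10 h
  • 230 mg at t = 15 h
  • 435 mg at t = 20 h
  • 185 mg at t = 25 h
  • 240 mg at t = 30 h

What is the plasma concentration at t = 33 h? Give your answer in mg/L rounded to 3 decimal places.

962.805 mg/L

k = ln 2 / 19 = 0.03648 per h
Dose 1 (320 mg at t=0 h): 320·exp(−0.03648·33) = 96.008 mg/L
Dose 2 (25 mg at t=5 h): 25·exp(−0.03648·28) = 9.002 mg/L
Dose 3 (265 mg at t=10 h): 265·exp(−0.03648·23) = 114.509 mg/L
Dose 4 (230 mg at t=15 h): 230·exp(−0.03648·18) = 119.273 mg/L
Dose 5 (435 mg at t=20 h): 435·exp(−0.03648·13) = 270.721 mg/L
Dose 6 (185 mg at t=25 h): 185·exp(−0.03648·8) = 138.173 mg/L
Dose 7 (240 mg at t=30 h): 240·exp(−0.03648·3) = 215.120 mg/L
C(33) = 96.008 + 9.002 + 114.509 + 119.273 + 270.721 + 138.173 + 215.120 = 962.805 mg/L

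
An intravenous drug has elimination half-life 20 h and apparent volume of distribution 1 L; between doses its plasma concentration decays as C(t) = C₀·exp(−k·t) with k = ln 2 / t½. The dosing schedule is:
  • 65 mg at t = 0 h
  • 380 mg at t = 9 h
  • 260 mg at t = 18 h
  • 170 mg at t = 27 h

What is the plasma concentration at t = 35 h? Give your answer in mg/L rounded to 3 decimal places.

446.733 mg/L

k = ln 2 / 20 = 0.03466 per h
Dose 1 (65 mg at t=0 h): 65·exp(−0.03466·35) = 19.325 mg/L
Dose 2 (380 mg at t=9 h): 380·exp(−0.03466·26) = 154.328 mg/L
Dose 3 (260 mg at t=18 h): 260·exp(−0.03466·17) = 144.244 mg/L
Dose 4 (170 mg at t=27 h): 170·exp(−0.03466·8) = 128.836 mg/L
C(35) = 19.325 + 154.328 + 144.244 + 128.836 = 446.733 mg/L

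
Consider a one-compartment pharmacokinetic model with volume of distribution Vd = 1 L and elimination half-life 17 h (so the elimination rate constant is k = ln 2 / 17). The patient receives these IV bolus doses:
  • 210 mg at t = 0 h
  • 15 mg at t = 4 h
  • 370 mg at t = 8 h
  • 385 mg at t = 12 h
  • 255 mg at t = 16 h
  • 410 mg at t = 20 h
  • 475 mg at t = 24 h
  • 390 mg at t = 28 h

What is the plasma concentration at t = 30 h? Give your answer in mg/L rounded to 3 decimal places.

1550.867 mg/L

k = ln 2 / 17 = 0.04077 per h
Dose 1 (210 mg at t=0 h): 210·exp(−0.04077·30) = 61.800 mg/L
Dose 2 (15 mg at t=4 h): 15·exp(−0.04077·26) = 5.196 mg/L
Dose 3 (370 mg at t=8 h): 370·exp(−0.04077·22) = 150.881 mg/L
Dose 4 (385 mg at t=12 h): 385·exp(−0.04077·18) = 184.809 mg/L
Dose 5 (255 mg at t=16 h): 255·exp(−0.04077·14) = 144.090 mg/L
Dose 6 (410 mg at t=20 h): 410·exp(−0.04077·10) = 272.714 mg/L
Dose 7 (475 mg at t=24 h): 475·exp(−0.04077·6) = 371.918 mg/L
Dose 8 (390 mg at t=28 h): 390·exp(−0.04077·2) = 359.459 mg/L
C(30) = 61.800 + 5.196 + 150.881 + 184.809 + 144.090 + 272.714 + 371.918 + 359.459 = 1550.867 mg/L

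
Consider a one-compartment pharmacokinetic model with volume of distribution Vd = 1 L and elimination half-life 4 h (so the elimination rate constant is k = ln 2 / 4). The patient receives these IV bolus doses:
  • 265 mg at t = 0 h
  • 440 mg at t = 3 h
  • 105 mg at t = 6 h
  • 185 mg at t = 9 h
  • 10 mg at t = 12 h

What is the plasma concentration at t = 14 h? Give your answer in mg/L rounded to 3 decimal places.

199.933 mg/L

k = ln 2 / 4 = 0.17329 per h
Dose 1 (265 mg at t=0 h): 265·exp(−0.17329·14) = 23.423 mg/L
Dose 2 (440 mg at t=3 h): 440·exp(−0.17329·11) = 65.406 mg/L
Dose 3 (105 mg at t=6 h): 105·exp(−0.17329·8) = 26.250 mg/L
Dose 4 (185 mg at t=9 h): 185·exp(−0.17329·5) = 77.783 mg/L
Dose 5 (10 mg at t=12 h): 10·exp(−0.17329·2) = 7.071 mg/L
C(14) = 23.423 + 65.406 + 26.250 + 77.783 + 7.071 = 199.933 mg/L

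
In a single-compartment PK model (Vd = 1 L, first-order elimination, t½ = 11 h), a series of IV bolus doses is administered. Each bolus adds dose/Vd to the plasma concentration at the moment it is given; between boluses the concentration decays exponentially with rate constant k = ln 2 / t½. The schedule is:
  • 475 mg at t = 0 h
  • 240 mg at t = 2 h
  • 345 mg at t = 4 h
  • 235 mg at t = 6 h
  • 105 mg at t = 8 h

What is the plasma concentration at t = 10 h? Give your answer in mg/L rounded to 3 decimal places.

909.513 mg/L

k = ln 2 / 11 = 0.06301 per h
Dose 1 (475 mg at t=0 h): 475·exp(−0.06301·10) = 252.947 mg/L
Dose 2 (240 mg at t=2 h): 240·exp(−0.06301·8) = 144.971 mg/L
Dose 3 (345 mg at t=4 h): 345·exp(−0.06301·6) = 236.386 mg/L
Dose 4 (235 mg at t=6 h): 235·exp(−0.06301·4) = 182.643 mg/L
Dose 5 (105 mg at t=8 h): 105·exp(−0.06301·2) = 92.567 mg/L
C(10) = 252.947 + 144.971 + 236.386 + 182.643 + 92.567 = 909.513 mg/L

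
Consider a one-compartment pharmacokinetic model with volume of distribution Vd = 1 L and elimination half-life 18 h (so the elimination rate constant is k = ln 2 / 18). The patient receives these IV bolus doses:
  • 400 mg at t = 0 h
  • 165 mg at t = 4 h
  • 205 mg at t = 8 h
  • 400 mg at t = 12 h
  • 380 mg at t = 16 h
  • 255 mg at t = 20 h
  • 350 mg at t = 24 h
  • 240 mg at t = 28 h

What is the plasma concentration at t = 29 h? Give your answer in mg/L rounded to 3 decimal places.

k = ln 2 / 18 = 0.03851 per h
Dose 1 (400 mg at t=0 h): 400·exp(−0.03851·29) = 130.938 mg/L
Dose 2 (165 mg at t=4 h): 165·exp(−0.03851·25) = 63.007 mg/L
Dose 3 (205 mg at t=8 h): 205·exp(−0.03851·21) = 91.317 mg/L
Dose 4 (400 mg at t=12 h): 400·exp(−0.03851·17) = 207.852 mg/L
Dose 5 (380 mg at t=16 h): 380·exp(−0.03851·13) = 230.342 mg/L
Dose 6 (255 mg at t=20 h): 255·exp(−0.03851·9) = 180.312 mg/L
Dose 7 (350 mg at t=24 h): 350·exp(−0.03851·5) = 288.701 mg/L
Dose 8 (240 mg at t=28 h): 240·exp(−0.03851·1) = 230.934 mg/L
C(29) = 130.938 + 63.007 + 91.317 + 207.852 + 230.342 + 180.312 + 288.701 + 230.934 = 1423.403 mg/L

1423.403 mg/L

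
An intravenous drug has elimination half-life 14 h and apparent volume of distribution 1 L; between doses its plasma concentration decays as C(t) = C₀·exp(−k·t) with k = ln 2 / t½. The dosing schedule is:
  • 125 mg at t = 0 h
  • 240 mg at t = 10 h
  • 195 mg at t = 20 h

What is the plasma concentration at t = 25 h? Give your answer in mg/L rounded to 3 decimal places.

k = ln 2 / 14 = 0.04951 per h
Dose 1 (125 mg at t=0 h): 125·exp(−0.04951·25) = 36.254 mg/L
Dose 2 (240 mg at t=10 h): 240·exp(−0.04951·15) = 114.203 mg/L
Dose 3 (195 mg at t=20 h): 195·exp(−0.04951·5) = 152.238 mg/L
C(25) = 36.254 + 114.203 + 152.238 = 302.696 mg/L

302.696 mg/L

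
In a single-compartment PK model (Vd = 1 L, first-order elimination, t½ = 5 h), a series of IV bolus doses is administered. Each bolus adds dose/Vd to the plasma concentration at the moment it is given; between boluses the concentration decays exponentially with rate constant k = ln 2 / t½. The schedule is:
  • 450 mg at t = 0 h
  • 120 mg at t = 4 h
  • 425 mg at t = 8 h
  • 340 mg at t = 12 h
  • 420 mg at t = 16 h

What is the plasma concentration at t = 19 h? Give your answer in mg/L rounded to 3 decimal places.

k = ln 2 / 5 = 0.13863 per h
Dose 1 (450 mg at t=0 h): 450·exp(−0.13863·19) = 32.307 mg/L
Dose 2 (120 mg at t=4 h): 120·exp(−0.13863·15) = 15.000 mg/L
Dose 3 (425 mg at t=8 h): 425·exp(−0.13863·11) = 92.496 mg/L
Dose 4 (340 mg at t=12 h): 340·exp(−0.13863·7) = 128.836 mg/L
Dose 5 (420 mg at t=16 h): 420·exp(−0.13863·3) = 277.097 mg/L
C(19) = 32.307 + 15.000 + 92.496 + 128.836 + 277.097 = 545.736 mg/L

545.736 mg/L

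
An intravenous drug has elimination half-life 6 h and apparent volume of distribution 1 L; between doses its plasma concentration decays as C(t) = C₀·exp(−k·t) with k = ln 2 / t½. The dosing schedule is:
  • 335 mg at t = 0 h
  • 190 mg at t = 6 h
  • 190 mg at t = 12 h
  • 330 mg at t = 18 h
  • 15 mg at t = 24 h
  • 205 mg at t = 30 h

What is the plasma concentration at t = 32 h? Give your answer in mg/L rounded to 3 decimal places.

270.726 mg/L

k = ln 2 / 6 = 0.11552 per h
Dose 1 (335 mg at t=0 h): 335·exp(−0.11552·32) = 8.309 mg/L
Dose 2 (190 mg at t=6 h): 190·exp(−0.11552·26) = 9.425 mg/L
Dose 3 (190 mg at t=12 h): 190·exp(−0.11552·20) = 18.850 mg/L
Dose 4 (330 mg at t=18 h): 330·exp(−0.11552·14) = 65.480 mg/L
Dose 5 (15 mg at t=24 h): 15·exp(−0.11552·8) = 5.953 mg/L
Dose 6 (205 mg at t=30 h): 205·exp(−0.11552·2) = 162.709 mg/L
C(32) = 8.309 + 9.425 + 18.850 + 65.480 + 5.953 + 162.709 = 270.726 mg/L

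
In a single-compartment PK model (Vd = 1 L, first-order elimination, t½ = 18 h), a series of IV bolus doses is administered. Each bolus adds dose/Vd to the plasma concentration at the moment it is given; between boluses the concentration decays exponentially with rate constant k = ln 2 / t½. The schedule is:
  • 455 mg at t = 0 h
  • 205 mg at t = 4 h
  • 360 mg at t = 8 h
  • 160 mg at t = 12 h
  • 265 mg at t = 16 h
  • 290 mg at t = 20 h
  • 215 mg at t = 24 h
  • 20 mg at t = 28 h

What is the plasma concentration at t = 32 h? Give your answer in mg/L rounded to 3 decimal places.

920.307 mg/L

k = ln 2 / 18 = 0.03851 per h
Dose 1 (455 mg at t=0 h): 455·exp(−0.03851·32) = 132.693 mg/L
Dose 2 (205 mg at t=4 h): 205·exp(−0.03851·28) = 69.740 mg/L
Dose 3 (360 mg at t=8 h): 360·exp(−0.03851·24) = 142.866 mg/L
Dose 4 (160 mg at t=12 h): 160·exp(−0.03851·20) = 74.070 mg/L
Dose 5 (265 mg at t=16 h): 265·exp(−0.03851·16) = 143.108 mg/L
Dose 6 (290 mg at t=20 h): 290·exp(−0.03851·12) = 182.689 mg/L
Dose 7 (215 mg at t=24 h): 215·exp(−0.03851·8) = 157.996 mg/L
Dose 8 (20 mg at t=28 h): 20·exp(−0.03851·4) = 17.145 mg/L
C(32) = 132.693 + 69.740 + 142.866 + 74.070 + 143.108 + 182.689 + 157.996 + 17.145 = 920.307 mg/L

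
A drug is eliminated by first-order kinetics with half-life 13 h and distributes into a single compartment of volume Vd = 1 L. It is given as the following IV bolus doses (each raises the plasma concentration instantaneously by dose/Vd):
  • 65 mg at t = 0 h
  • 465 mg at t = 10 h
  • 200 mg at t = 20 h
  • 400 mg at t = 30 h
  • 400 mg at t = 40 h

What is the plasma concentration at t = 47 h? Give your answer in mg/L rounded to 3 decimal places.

554.362 mg/L

k = ln 2 / 13 = 0.05332 per h
Dose 1 (65 mg at t=0 h): 65·exp(−0.05332·47) = 5.304 mg/L
Dose 2 (465 mg at t=10 h): 465·exp(−0.05332·37) = 64.666 mg/L
Dose 3 (200 mg at t=20 h): 200·exp(−0.05332·27) = 47.404 mg/L
Dose 4 (400 mg at t=30 h): 400·exp(−0.05332·17) = 161.587 mg/L
Dose 5 (400 mg at t=40 h): 400·exp(−0.05332·7) = 275.402 mg/L
C(47) = 5.304 + 64.666 + 47.404 + 161.587 + 275.402 = 554.362 mg/L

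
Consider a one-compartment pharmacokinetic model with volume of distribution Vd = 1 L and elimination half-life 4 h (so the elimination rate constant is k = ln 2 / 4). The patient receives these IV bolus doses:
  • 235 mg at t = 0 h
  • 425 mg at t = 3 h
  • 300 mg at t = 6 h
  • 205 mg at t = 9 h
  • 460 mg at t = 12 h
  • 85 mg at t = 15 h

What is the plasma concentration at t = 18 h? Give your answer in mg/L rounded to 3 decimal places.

335.746 mg/L

k = ln 2 / 4 = 0.17329 per h
Dose 1 (235 mg at t=0 h): 235·exp(−0.17329·18) = 10.386 mg/L
Dose 2 (425 mg at t=3 h): 425·exp(−0.17329·15) = 31.588 mg/L
Dose 3 (300 mg at t=6 h): 300·exp(−0.17329·12) = 37.500 mg/L
Dose 4 (205 mg at t=9 h): 205·exp(−0.17329·9) = 43.096 mg/L
Dose 5 (460 mg at t=12 h): 460·exp(−0.17329·6) = 162.635 mg/L
Dose 6 (85 mg at t=15 h): 85·exp(−0.17329·3) = 50.541 mg/L
C(18) = 10.386 + 31.588 + 37.500 + 43.096 + 162.635 + 50.541 = 335.746 mg/L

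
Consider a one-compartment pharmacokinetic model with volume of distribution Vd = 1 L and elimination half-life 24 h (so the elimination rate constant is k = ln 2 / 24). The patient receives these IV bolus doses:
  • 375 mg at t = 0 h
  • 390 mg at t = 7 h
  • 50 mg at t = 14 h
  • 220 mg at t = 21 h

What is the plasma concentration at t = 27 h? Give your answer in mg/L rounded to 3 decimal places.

610.164 mg/L

k = ln 2 / 24 = 0.02888 per h
Dose 1 (375 mg at t=0 h): 375·exp(−0.02888·27) = 171.938 mg/L
Dose 2 (390 mg at t=7 h): 390·exp(−0.02888·20) = 218.880 mg/L
Dose 3 (50 mg at t=14 h): 50·exp(−0.02888·13) = 34.349 mg/L
Dose 4 (220 mg at t=21 h): 220·exp(−0.02888·6) = 184.997 mg/L
C(27) = 171.938 + 218.880 + 34.349 + 184.997 = 610.164 mg/L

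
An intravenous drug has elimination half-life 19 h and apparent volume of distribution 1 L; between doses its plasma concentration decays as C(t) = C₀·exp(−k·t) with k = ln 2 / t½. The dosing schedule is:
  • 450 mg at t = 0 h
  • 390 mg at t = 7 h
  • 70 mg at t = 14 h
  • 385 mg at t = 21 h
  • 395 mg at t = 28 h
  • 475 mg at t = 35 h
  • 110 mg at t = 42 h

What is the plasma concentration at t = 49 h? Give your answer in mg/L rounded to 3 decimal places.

k = ln 2 / 19 = 0.03648 per h
Dose 1 (450 mg at t=0 h): 450·exp(−0.03648·49) = 75.313 mg/L
Dose 2 (390 mg at t=7 h): 390·exp(−0.03648·42) = 84.262 mg/L
Dose 3 (70 mg at t=14 h): 70·exp(−0.03648·35) = 19.524 mg/L
Dose 4 (385 mg at t=21 h): 385·exp(−0.03648·28) = 138.624 mg/L
Dose 5 (395 mg at t=28 h): 395·exp(−0.03648·21) = 183.603 mg/L
Dose 6 (475 mg at t=35 h): 475·exp(−0.03648·14) = 285.024 mg/L
Dose 7 (110 mg at t=42 h): 110·exp(−0.03648·7) = 85.209 mg/L
C(49) = 75.313 + 84.262 + 19.524 + 138.624 + 183.603 + 285.024 + 85.209 = 871.559 mg/L

871.559 mg/L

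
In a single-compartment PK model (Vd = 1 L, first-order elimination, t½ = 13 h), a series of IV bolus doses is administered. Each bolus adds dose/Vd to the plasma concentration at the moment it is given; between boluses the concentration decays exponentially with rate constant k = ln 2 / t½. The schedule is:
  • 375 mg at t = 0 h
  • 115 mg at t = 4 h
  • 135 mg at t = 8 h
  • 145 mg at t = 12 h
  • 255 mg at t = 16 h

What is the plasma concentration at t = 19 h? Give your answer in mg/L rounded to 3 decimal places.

580.084 mg/L

k = ln 2 / 13 = 0.05332 per h
Dose 1 (375 mg at t=0 h): 375·exp(−0.05332·19) = 136.165 mg/L
Dose 2 (115 mg at t=4 h): 115·exp(−0.05332·15) = 51.684 mg/L
Dose 3 (135 mg at t=8 h): 135·exp(−0.05332·11) = 75.096 mg/L
Dose 4 (145 mg at t=12 h): 145·exp(−0.05332·7) = 99.833 mg/L
Dose 5 (255 mg at t=16 h): 255·exp(−0.05332·3) = 217.306 mg/L
C(19) = 136.165 + 51.684 + 75.096 + 99.833 + 217.306 = 580.084 mg/L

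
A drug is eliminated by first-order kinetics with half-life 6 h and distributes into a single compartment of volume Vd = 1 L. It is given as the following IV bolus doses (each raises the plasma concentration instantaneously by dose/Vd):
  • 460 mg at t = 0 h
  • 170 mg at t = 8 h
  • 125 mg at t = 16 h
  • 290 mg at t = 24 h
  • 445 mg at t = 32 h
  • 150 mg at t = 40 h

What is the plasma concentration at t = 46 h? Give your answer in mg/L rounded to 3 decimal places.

194.414 mg/L

k = ln 2 / 6 = 0.11552 per h
Dose 1 (460 mg at t=0 h): 460·exp(−0.11552·46) = 2.264 mg/L
Dose 2 (170 mg at t=8 h): 170·exp(−0.11552·38) = 2.108 mg/L
Dose 3 (125 mg at t=16 h): 125·exp(−0.11552·30) = 3.906 mg/L
Dose 4 (290 mg at t=24 h): 290·exp(−0.11552·22) = 22.836 mg/L
Dose 5 (445 mg at t=32 h): 445·exp(−0.11552·14) = 88.299 mg/L
Dose 6 (150 mg at t=40 h): 150·exp(−0.11552·6) = 75.000 mg/L
C(46) = 2.264 + 2.108 + 3.906 + 22.836 + 88.299 + 75.000 = 194.414 mg/L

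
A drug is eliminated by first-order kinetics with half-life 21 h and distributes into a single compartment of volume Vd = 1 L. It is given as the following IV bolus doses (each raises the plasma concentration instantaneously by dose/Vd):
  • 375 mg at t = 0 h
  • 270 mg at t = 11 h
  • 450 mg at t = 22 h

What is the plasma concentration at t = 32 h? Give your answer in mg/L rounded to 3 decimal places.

588.905 mg/L

k = ln 2 / 21 = 0.03301 per h
Dose 1 (375 mg at t=0 h): 375·exp(−0.03301·32) = 130.412 mg/L
Dose 2 (270 mg at t=11 h): 270·exp(−0.03301·21) = 135.000 mg/L
Dose 3 (450 mg at t=22 h): 450·exp(−0.03301·10) = 323.493 mg/L
C(32) = 130.412 + 135.000 + 323.493 = 588.905 mg/L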